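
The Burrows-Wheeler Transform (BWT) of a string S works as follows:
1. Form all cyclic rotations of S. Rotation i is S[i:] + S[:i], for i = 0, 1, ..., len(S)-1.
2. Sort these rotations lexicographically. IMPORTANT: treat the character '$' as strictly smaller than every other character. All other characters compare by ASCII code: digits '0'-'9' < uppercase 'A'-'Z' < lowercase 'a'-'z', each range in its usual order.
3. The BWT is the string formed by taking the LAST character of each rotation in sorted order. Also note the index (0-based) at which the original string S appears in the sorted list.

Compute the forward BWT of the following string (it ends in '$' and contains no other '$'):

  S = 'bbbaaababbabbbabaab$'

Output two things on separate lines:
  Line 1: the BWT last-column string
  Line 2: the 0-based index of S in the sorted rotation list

All 20 rotations (rotation i = S[i:]+S[:i]):
  rot[0] = bbbaaababbabbbabaab$
  rot[1] = bbaaababbabbbabaab$b
  rot[2] = baaababbabbbabaab$bb
  rot[3] = aaababbabbbabaab$bbb
  rot[4] = aababbabbbabaab$bbba
  rot[5] = ababbabbbabaab$bbbaa
  rot[6] = babbabbbabaab$bbbaaa
  rot[7] = abbabbbabaab$bbbaaab
  rot[8] = bbabbbabaab$bbbaaaba
  rot[9] = babbbabaab$bbbaaabab
  rot[10] = abbbabaab$bbbaaababb
  rot[11] = bbbabaab$bbbaaababba
  rot[12] = bbabaab$bbbaaababbab
  rot[13] = babaab$bbbaaababbabb
  rot[14] = abaab$bbbaaababbabbb
  rot[15] = baab$bbbaaababbabbba
  rot[16] = aab$bbbaaababbabbbab
  rot[17] = ab$bbbaaababbabbbaba
  rot[18] = b$bbbaaababbabbbabaa
  rot[19] = $bbbaaababbabbbabaab
Sorted (with $ < everything):
  sorted[0] = $bbbaaababbabbbabaab  (last char: 'b')
  sorted[1] = aaababbabbbabaab$bbb  (last char: 'b')
  sorted[2] = aab$bbbaaababbabbbab  (last char: 'b')
  sorted[3] = aababbabbbabaab$bbba  (last char: 'a')
  sorted[4] = ab$bbbaaababbabbbaba  (last char: 'a')
  sorted[5] = abaab$bbbaaababbabbb  (last char: 'b')
  sorted[6] = ababbabbbabaab$bbbaa  (last char: 'a')
  sorted[7] = abbabbbabaab$bbbaaab  (last char: 'b')
  sorted[8] = abbbabaab$bbbaaababb  (last char: 'b')
  sorted[9] = b$bbbaaababbabbbabaa  (last char: 'a')
  sorted[10] = baaababbabbbabaab$bb  (last char: 'b')
  sorted[11] = baab$bbbaaababbabbba  (last char: 'a')
  sorted[12] = babaab$bbbaaababbabb  (last char: 'b')
  sorted[13] = babbabbbabaab$bbbaaa  (last char: 'a')
  sorted[14] = babbbabaab$bbbaaabab  (last char: 'b')
  sorted[15] = bbaaababbabbbabaab$b  (last char: 'b')
  sorted[16] = bbabaab$bbbaaababbab  (last char: 'b')
  sorted[17] = bbabbbabaab$bbbaaaba  (last char: 'a')
  sorted[18] = bbbaaababbabbbabaab$  (last char: '$')
  sorted[19] = bbbabaab$bbbaaababba  (last char: 'a')
Last column: bbbaababbabababbba$a
Original string S is at sorted index 18

Answer: bbbaababbabababbba$a
18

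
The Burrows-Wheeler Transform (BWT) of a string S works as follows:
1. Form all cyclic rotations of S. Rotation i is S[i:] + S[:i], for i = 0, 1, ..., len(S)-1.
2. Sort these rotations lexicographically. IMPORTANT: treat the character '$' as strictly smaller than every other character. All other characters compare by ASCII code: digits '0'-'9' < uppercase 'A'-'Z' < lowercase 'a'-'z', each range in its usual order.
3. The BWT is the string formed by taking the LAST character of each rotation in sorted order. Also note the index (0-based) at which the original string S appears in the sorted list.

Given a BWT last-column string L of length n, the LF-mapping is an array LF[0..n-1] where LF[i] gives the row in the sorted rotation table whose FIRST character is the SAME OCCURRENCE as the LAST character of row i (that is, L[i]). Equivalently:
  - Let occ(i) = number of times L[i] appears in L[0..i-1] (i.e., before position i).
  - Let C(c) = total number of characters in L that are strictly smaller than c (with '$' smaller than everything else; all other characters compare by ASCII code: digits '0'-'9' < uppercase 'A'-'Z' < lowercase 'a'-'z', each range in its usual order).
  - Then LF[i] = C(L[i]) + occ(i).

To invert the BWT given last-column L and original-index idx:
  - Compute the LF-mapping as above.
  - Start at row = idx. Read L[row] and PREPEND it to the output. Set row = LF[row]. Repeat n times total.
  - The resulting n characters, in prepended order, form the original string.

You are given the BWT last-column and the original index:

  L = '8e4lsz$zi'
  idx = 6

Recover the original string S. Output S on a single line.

LF mapping: 2 3 1 5 6 7 0 8 4
Walk LF starting at row 6, prepending L[row]:
  step 1: row=6, L[6]='$', prepend. Next row=LF[6]=0
  step 2: row=0, L[0]='8', prepend. Next row=LF[0]=2
  step 3: row=2, L[2]='4', prepend. Next row=LF[2]=1
  step 4: row=1, L[1]='e', prepend. Next row=LF[1]=3
  step 5: row=3, L[3]='l', prepend. Next row=LF[3]=5
  step 6: row=5, L[5]='z', prepend. Next row=LF[5]=7
  step 7: row=7, L[7]='z', prepend. Next row=LF[7]=8
  step 8: row=8, L[8]='i', prepend. Next row=LF[8]=4
  step 9: row=4, L[4]='s', prepend. Next row=LF[4]=6
Reversed output: sizzle48$

Answer: sizzle48$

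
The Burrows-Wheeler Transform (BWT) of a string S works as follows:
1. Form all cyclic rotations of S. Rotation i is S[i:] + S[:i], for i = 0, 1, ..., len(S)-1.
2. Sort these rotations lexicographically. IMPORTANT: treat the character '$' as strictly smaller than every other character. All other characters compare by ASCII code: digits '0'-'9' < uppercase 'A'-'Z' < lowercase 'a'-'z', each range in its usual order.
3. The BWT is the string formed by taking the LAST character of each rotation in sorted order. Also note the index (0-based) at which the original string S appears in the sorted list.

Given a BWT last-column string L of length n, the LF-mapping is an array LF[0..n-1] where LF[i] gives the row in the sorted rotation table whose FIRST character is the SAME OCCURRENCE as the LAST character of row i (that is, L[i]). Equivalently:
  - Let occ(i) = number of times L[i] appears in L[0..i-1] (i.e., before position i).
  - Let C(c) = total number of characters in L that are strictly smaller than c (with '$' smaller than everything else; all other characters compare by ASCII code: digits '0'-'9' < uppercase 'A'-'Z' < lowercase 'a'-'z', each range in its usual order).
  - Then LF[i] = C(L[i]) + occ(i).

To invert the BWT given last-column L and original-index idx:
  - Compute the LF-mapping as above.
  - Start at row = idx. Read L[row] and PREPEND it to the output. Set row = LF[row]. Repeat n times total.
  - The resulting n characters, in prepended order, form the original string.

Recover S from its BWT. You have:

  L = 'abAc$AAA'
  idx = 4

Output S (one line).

LF mapping: 5 6 1 7 0 2 3 4
Walk LF starting at row 4, prepending L[row]:
  step 1: row=4, L[4]='$', prepend. Next row=LF[4]=0
  step 2: row=0, L[0]='a', prepend. Next row=LF[0]=5
  step 3: row=5, L[5]='A', prepend. Next row=LF[5]=2
  step 4: row=2, L[2]='A', prepend. Next row=LF[2]=1
  step 5: row=1, L[1]='b', prepend. Next row=LF[1]=6
  step 6: row=6, L[6]='A', prepend. Next row=LF[6]=3
  step 7: row=3, L[3]='c', prepend. Next row=LF[3]=7
  step 8: row=7, L[7]='A', prepend. Next row=LF[7]=4
Reversed output: AcAbAAa$

Answer: AcAbAAa$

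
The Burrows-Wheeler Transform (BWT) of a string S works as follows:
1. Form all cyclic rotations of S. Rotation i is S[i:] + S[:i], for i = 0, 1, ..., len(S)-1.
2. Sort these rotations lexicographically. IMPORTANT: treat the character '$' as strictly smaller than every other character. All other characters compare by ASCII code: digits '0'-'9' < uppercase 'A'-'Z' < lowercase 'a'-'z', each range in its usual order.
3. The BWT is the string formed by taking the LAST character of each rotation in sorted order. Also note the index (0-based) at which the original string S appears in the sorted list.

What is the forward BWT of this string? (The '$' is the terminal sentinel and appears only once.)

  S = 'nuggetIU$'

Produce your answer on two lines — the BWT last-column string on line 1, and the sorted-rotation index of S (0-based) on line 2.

Answer: UtIggu$en
6

Derivation:
All 9 rotations (rotation i = S[i:]+S[:i]):
  rot[0] = nuggetIU$
  rot[1] = uggetIU$n
  rot[2] = ggetIU$nu
  rot[3] = getIU$nug
  rot[4] = etIU$nugg
  rot[5] = tIU$nugge
  rot[6] = IU$nugget
  rot[7] = U$nuggetI
  rot[8] = $nuggetIU
Sorted (with $ < everything):
  sorted[0] = $nuggetIU  (last char: 'U')
  sorted[1] = IU$nugget  (last char: 't')
  sorted[2] = U$nuggetI  (last char: 'I')
  sorted[3] = etIU$nugg  (last char: 'g')
  sorted[4] = getIU$nug  (last char: 'g')
  sorted[5] = ggetIU$nu  (last char: 'u')
  sorted[6] = nuggetIU$  (last char: '$')
  sorted[7] = tIU$nugge  (last char: 'e')
  sorted[8] = uggetIU$n  (last char: 'n')
Last column: UtIggu$en
Original string S is at sorted index 6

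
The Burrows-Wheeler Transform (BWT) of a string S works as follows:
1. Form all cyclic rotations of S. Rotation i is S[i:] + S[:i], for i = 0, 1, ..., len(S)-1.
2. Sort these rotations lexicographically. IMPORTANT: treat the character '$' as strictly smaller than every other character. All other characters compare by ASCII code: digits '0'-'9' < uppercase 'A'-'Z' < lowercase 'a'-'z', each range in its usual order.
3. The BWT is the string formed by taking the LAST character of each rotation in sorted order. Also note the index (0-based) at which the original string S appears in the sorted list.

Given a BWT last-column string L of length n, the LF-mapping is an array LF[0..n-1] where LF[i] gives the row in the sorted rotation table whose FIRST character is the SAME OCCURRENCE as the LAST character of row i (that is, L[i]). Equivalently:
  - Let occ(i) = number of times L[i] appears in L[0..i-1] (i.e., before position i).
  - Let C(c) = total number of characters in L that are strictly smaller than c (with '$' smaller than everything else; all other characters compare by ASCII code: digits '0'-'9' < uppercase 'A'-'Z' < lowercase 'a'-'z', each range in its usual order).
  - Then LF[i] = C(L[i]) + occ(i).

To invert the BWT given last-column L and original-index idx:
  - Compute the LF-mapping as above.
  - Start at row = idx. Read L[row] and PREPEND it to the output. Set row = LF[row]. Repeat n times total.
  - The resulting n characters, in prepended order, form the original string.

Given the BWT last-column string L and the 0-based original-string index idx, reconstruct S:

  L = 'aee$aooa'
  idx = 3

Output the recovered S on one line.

LF mapping: 1 4 5 0 2 6 7 3
Walk LF starting at row 3, prepending L[row]:
  step 1: row=3, L[3]='$', prepend. Next row=LF[3]=0
  step 2: row=0, L[0]='a', prepend. Next row=LF[0]=1
  step 3: row=1, L[1]='e', prepend. Next row=LF[1]=4
  step 4: row=4, L[4]='a', prepend. Next row=LF[4]=2
  step 5: row=2, L[2]='e', prepend. Next row=LF[2]=5
  step 6: row=5, L[5]='o', prepend. Next row=LF[5]=6
  step 7: row=6, L[6]='o', prepend. Next row=LF[6]=7
  step 8: row=7, L[7]='a', prepend. Next row=LF[7]=3
Reversed output: aooeaea$

Answer: aooeaea$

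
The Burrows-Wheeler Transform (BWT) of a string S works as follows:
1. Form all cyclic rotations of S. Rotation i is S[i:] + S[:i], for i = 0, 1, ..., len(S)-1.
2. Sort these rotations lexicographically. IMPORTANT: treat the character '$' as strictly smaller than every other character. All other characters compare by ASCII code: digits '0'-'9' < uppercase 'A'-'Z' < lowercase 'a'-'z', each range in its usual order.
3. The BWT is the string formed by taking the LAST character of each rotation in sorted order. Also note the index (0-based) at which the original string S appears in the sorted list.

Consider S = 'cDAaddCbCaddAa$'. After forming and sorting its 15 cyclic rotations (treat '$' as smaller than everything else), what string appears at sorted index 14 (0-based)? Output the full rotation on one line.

Answer: ddCbCaddAa$cDAa

Derivation:
All 15 rotations (rotation i = S[i:]+S[:i]):
  rot[0] = cDAaddCbCaddAa$
  rot[1] = DAaddCbCaddAa$c
  rot[2] = AaddCbCaddAa$cD
  rot[3] = addCbCaddAa$cDA
  rot[4] = ddCbCaddAa$cDAa
  rot[5] = dCbCaddAa$cDAad
  rot[6] = CbCaddAa$cDAadd
  rot[7] = bCaddAa$cDAaddC
  rot[8] = CaddAa$cDAaddCb
  rot[9] = addAa$cDAaddCbC
  rot[10] = ddAa$cDAaddCbCa
  rot[11] = dAa$cDAaddCbCad
  rot[12] = Aa$cDAaddCbCadd
  rot[13] = a$cDAaddCbCaddA
  rot[14] = $cDAaddCbCaddAa
Sorted (with $ < everything):
  sorted[0] = $cDAaddCbCaddAa
  sorted[1] = Aa$cDAaddCbCadd
  sorted[2] = AaddCbCaddAa$cD
  sorted[3] = CaddAa$cDAaddCb
  sorted[4] = CbCaddAa$cDAadd
  sorted[5] = DAaddCbCaddAa$c
  sorted[6] = a$cDAaddCbCaddA
  sorted[7] = addAa$cDAaddCbC
  sorted[8] = addCbCaddAa$cDA
  sorted[9] = bCaddAa$cDAaddC
  sorted[10] = cDAaddCbCaddAa$
  sorted[11] = dAa$cDAaddCbCad
  sorted[12] = dCbCaddAa$cDAad
  sorted[13] = ddAa$cDAaddCbCa
  sorted[14] = ddCbCaddAa$cDAa
sorted[14] = ddCbCaddAa$cDAa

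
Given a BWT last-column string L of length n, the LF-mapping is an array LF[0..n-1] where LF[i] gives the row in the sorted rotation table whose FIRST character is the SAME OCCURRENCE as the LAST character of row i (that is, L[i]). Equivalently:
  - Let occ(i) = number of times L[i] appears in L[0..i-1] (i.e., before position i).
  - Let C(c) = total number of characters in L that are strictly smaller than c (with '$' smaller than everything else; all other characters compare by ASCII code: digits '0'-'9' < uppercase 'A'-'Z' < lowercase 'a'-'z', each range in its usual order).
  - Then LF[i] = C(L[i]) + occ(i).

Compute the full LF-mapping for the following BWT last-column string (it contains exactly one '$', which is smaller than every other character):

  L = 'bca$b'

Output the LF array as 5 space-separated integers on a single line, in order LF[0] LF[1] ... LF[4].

Char counts: '$':1, 'a':1, 'b':2, 'c':1
C (first-col start): C('$')=0, C('a')=1, C('b')=2, C('c')=4
L[0]='b': occ=0, LF[0]=C('b')+0=2+0=2
L[1]='c': occ=0, LF[1]=C('c')+0=4+0=4
L[2]='a': occ=0, LF[2]=C('a')+0=1+0=1
L[3]='$': occ=0, LF[3]=C('$')+0=0+0=0
L[4]='b': occ=1, LF[4]=C('b')+1=2+1=3

Answer: 2 4 1 0 3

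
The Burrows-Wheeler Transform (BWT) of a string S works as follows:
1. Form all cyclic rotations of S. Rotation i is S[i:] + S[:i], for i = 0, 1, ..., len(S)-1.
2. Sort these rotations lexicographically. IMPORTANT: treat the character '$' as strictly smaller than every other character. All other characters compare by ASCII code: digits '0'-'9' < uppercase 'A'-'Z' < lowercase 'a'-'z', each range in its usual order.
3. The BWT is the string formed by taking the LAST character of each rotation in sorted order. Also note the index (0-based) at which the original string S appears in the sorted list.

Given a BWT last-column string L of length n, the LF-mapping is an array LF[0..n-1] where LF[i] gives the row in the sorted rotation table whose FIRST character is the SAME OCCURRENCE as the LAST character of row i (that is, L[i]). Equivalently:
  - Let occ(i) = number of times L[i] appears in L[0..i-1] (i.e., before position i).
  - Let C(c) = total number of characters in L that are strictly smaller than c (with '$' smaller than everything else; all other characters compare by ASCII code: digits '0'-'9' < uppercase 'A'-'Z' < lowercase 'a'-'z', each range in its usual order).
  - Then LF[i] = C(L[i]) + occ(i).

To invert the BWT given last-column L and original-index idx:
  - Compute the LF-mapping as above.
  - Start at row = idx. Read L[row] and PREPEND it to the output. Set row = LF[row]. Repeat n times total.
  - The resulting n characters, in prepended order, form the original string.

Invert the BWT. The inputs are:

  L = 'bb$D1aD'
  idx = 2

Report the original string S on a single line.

Answer: DDb1ab$

Derivation:
LF mapping: 5 6 0 2 1 4 3
Walk LF starting at row 2, prepending L[row]:
  step 1: row=2, L[2]='$', prepend. Next row=LF[2]=0
  step 2: row=0, L[0]='b', prepend. Next row=LF[0]=5
  step 3: row=5, L[5]='a', prepend. Next row=LF[5]=4
  step 4: row=4, L[4]='1', prepend. Next row=LF[4]=1
  step 5: row=1, L[1]='b', prepend. Next row=LF[1]=6
  step 6: row=6, L[6]='D', prepend. Next row=LF[6]=3
  step 7: row=3, L[3]='D', prepend. Next row=LF[3]=2
Reversed output: DDb1ab$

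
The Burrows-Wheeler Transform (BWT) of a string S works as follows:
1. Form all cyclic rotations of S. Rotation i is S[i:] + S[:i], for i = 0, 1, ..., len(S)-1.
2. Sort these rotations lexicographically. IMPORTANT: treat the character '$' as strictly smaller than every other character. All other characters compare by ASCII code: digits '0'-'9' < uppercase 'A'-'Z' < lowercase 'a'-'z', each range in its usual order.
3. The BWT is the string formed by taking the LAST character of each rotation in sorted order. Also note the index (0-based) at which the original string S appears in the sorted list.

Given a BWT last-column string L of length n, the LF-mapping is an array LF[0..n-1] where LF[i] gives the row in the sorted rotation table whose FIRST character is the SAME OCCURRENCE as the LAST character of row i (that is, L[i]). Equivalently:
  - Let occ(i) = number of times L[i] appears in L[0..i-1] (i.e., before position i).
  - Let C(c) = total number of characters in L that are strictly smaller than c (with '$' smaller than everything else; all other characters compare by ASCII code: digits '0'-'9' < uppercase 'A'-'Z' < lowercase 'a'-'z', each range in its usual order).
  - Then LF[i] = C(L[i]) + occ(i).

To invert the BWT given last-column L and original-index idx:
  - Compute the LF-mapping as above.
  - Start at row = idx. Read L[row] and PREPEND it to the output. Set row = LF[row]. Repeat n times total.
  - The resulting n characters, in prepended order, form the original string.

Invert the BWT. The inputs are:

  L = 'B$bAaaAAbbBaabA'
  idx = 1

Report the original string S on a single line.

LF mapping: 5 0 11 1 7 8 2 3 12 13 6 9 10 14 4
Walk LF starting at row 1, prepending L[row]:
  step 1: row=1, L[1]='$', prepend. Next row=LF[1]=0
  step 2: row=0, L[0]='B', prepend. Next row=LF[0]=5
  step 3: row=5, L[5]='a', prepend. Next row=LF[5]=8
  step 4: row=8, L[8]='b', prepend. Next row=LF[8]=12
  step 5: row=12, L[12]='a', prepend. Next row=LF[12]=10
  step 6: row=10, L[10]='B', prepend. Next row=LF[10]=6
  step 7: row=6, L[6]='A', prepend. Next row=LF[6]=2
  step 8: row=2, L[2]='b', prepend. Next row=LF[2]=11
  step 9: row=11, L[11]='a', prepend. Next row=LF[11]=9
  step 10: row=9, L[9]='b', prepend. Next row=LF[9]=13
  step 11: row=13, L[13]='b', prepend. Next row=LF[13]=14
  step 12: row=14, L[14]='A', prepend. Next row=LF[14]=4
  step 13: row=4, L[4]='a', prepend. Next row=LF[4]=7
  step 14: row=7, L[7]='A', prepend. Next row=LF[7]=3
  step 15: row=3, L[3]='A', prepend. Next row=LF[3]=1
Reversed output: AAaAbbabABabaB$

Answer: AAaAbbabABabaB$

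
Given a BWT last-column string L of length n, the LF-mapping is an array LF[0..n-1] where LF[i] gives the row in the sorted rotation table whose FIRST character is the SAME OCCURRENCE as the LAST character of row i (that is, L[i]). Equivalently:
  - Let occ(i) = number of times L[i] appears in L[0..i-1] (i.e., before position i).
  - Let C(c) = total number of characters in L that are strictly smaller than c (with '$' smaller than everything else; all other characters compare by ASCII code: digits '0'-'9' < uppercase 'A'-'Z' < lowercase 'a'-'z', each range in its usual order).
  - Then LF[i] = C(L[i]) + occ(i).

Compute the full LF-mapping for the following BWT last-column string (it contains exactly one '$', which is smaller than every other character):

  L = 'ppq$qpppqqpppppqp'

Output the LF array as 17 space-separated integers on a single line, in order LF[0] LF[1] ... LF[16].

Char counts: '$':1, 'p':11, 'q':5
C (first-col start): C('$')=0, C('p')=1, C('q')=12
L[0]='p': occ=0, LF[0]=C('p')+0=1+0=1
L[1]='p': occ=1, LF[1]=C('p')+1=1+1=2
L[2]='q': occ=0, LF[2]=C('q')+0=12+0=12
L[3]='$': occ=0, LF[3]=C('$')+0=0+0=0
L[4]='q': occ=1, LF[4]=C('q')+1=12+1=13
L[5]='p': occ=2, LF[5]=C('p')+2=1+2=3
L[6]='p': occ=3, LF[6]=C('p')+3=1+3=4
L[7]='p': occ=4, LF[7]=C('p')+4=1+4=5
L[8]='q': occ=2, LF[8]=C('q')+2=12+2=14
L[9]='q': occ=3, LF[9]=C('q')+3=12+3=15
L[10]='p': occ=5, LF[10]=C('p')+5=1+5=6
L[11]='p': occ=6, LF[11]=C('p')+6=1+6=7
L[12]='p': occ=7, LF[12]=C('p')+7=1+7=8
L[13]='p': occ=8, LF[13]=C('p')+8=1+8=9
L[14]='p': occ=9, LF[14]=C('p')+9=1+9=10
L[15]='q': occ=4, LF[15]=C('q')+4=12+4=16
L[16]='p': occ=10, LF[16]=C('p')+10=1+10=11

Answer: 1 2 12 0 13 3 4 5 14 15 6 7 8 9 10 16 11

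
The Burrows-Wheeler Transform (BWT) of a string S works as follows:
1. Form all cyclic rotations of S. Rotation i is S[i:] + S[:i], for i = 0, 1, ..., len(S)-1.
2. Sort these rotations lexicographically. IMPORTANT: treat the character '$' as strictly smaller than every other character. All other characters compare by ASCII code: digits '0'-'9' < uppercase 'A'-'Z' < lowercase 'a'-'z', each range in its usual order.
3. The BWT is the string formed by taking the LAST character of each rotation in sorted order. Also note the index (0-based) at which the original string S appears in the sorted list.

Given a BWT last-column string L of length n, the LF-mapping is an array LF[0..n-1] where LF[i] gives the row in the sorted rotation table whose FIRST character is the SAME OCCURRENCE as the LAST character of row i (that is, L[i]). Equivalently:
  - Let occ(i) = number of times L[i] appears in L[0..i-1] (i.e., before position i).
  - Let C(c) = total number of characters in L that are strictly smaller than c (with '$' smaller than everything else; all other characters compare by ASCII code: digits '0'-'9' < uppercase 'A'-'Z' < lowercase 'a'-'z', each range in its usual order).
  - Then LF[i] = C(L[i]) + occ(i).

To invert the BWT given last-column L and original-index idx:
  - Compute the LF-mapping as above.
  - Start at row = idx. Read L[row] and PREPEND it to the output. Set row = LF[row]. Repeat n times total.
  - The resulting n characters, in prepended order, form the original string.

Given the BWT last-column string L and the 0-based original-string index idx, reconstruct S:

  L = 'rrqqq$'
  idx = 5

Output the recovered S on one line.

LF mapping: 4 5 1 2 3 0
Walk LF starting at row 5, prepending L[row]:
  step 1: row=5, L[5]='$', prepend. Next row=LF[5]=0
  step 2: row=0, L[0]='r', prepend. Next row=LF[0]=4
  step 3: row=4, L[4]='q', prepend. Next row=LF[4]=3
  step 4: row=3, L[3]='q', prepend. Next row=LF[3]=2
  step 5: row=2, L[2]='q', prepend. Next row=LF[2]=1
  step 6: row=1, L[1]='r', prepend. Next row=LF[1]=5
Reversed output: rqqqr$

Answer: rqqqr$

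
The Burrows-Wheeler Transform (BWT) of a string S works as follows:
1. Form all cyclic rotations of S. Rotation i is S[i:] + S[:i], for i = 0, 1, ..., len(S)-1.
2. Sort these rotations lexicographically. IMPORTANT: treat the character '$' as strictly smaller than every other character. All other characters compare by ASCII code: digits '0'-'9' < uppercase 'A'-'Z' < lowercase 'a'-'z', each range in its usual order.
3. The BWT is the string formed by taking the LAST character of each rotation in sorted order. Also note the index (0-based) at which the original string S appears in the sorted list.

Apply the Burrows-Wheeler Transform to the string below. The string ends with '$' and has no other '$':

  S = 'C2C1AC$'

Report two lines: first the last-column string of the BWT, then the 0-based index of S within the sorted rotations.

Answer: CCC1A2$
6

Derivation:
All 7 rotations (rotation i = S[i:]+S[:i]):
  rot[0] = C2C1AC$
  rot[1] = 2C1AC$C
  rot[2] = C1AC$C2
  rot[3] = 1AC$C2C
  rot[4] = AC$C2C1
  rot[5] = C$C2C1A
  rot[6] = $C2C1AC
Sorted (with $ < everything):
  sorted[0] = $C2C1AC  (last char: 'C')
  sorted[1] = 1AC$C2C  (last char: 'C')
  sorted[2] = 2C1AC$C  (last char: 'C')
  sorted[3] = AC$C2C1  (last char: '1')
  sorted[4] = C$C2C1A  (last char: 'A')
  sorted[5] = C1AC$C2  (last char: '2')
  sorted[6] = C2C1AC$  (last char: '$')
Last column: CCC1A2$
Original string S is at sorted index 6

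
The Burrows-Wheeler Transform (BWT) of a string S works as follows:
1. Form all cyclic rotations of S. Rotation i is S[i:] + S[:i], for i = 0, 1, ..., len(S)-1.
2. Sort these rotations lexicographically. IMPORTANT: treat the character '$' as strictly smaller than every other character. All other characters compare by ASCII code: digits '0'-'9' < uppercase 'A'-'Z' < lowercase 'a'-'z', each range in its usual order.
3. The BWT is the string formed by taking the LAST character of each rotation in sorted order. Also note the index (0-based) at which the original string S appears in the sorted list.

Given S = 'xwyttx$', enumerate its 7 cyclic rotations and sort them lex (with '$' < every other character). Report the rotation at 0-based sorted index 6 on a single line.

All 7 rotations (rotation i = S[i:]+S[:i]):
  rot[0] = xwyttx$
  rot[1] = wyttx$x
  rot[2] = yttx$xw
  rot[3] = ttx$xwy
  rot[4] = tx$xwyt
  rot[5] = x$xwytt
  rot[6] = $xwyttx
Sorted (with $ < everything):
  sorted[0] = $xwyttx
  sorted[1] = ttx$xwy
  sorted[2] = tx$xwyt
  sorted[3] = wyttx$x
  sorted[4] = x$xwytt
  sorted[5] = xwyttx$
  sorted[6] = yttx$xw
sorted[6] = yttx$xw

Answer: yttx$xw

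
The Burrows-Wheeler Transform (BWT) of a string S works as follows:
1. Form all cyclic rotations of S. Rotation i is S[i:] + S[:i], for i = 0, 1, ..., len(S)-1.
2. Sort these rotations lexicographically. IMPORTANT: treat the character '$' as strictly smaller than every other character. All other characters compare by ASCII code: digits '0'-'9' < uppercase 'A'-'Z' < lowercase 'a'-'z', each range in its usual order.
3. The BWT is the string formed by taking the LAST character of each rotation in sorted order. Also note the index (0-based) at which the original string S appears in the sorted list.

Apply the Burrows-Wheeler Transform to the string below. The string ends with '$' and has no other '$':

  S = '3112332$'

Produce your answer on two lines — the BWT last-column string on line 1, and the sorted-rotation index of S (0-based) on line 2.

All 8 rotations (rotation i = S[i:]+S[:i]):
  rot[0] = 3112332$
  rot[1] = 112332$3
  rot[2] = 12332$31
  rot[3] = 2332$311
  rot[4] = 332$3112
  rot[5] = 32$31123
  rot[6] = 2$311233
  rot[7] = $3112332
Sorted (with $ < everything):
  sorted[0] = $3112332  (last char: '2')
  sorted[1] = 112332$3  (last char: '3')
  sorted[2] = 12332$31  (last char: '1')
  sorted[3] = 2$311233  (last char: '3')
  sorted[4] = 2332$311  (last char: '1')
  sorted[5] = 3112332$  (last char: '$')
  sorted[6] = 32$31123  (last char: '3')
  sorted[7] = 332$3112  (last char: '2')
Last column: 23131$32
Original string S is at sorted index 5

Answer: 23131$32
5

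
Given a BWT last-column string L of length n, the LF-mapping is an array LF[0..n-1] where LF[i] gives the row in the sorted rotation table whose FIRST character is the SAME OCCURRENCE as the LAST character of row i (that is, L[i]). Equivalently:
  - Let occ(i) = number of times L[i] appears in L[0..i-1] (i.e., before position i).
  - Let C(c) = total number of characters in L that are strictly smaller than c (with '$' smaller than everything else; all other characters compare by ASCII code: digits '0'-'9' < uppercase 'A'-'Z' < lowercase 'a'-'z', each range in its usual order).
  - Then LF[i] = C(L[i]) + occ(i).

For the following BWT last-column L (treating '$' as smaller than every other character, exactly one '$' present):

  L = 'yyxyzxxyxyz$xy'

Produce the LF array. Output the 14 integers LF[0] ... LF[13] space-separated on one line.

Char counts: '$':1, 'x':5, 'y':6, 'z':2
C (first-col start): C('$')=0, C('x')=1, C('y')=6, C('z')=12
L[0]='y': occ=0, LF[0]=C('y')+0=6+0=6
L[1]='y': occ=1, LF[1]=C('y')+1=6+1=7
L[2]='x': occ=0, LF[2]=C('x')+0=1+0=1
L[3]='y': occ=2, LF[3]=C('y')+2=6+2=8
L[4]='z': occ=0, LF[4]=C('z')+0=12+0=12
L[5]='x': occ=1, LF[5]=C('x')+1=1+1=2
L[6]='x': occ=2, LF[6]=C('x')+2=1+2=3
L[7]='y': occ=3, LF[7]=C('y')+3=6+3=9
L[8]='x': occ=3, LF[8]=C('x')+3=1+3=4
L[9]='y': occ=4, LF[9]=C('y')+4=6+4=10
L[10]='z': occ=1, LF[10]=C('z')+1=12+1=13
L[11]='$': occ=0, LF[11]=C('$')+0=0+0=0
L[12]='x': occ=4, LF[12]=C('x')+4=1+4=5
L[13]='y': occ=5, LF[13]=C('y')+5=6+5=11

Answer: 6 7 1 8 12 2 3 9 4 10 13 0 5 11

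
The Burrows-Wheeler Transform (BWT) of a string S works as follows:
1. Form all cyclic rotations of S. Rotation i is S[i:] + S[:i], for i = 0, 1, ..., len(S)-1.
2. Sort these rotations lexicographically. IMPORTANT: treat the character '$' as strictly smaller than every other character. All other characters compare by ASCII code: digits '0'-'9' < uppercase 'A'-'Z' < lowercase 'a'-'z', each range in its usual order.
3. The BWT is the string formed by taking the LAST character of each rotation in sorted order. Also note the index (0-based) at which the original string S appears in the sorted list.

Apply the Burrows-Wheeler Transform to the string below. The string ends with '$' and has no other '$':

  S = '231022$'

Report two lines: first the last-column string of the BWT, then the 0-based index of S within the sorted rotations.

All 7 rotations (rotation i = S[i:]+S[:i]):
  rot[0] = 231022$
  rot[1] = 31022$2
  rot[2] = 1022$23
  rot[3] = 022$231
  rot[4] = 22$2310
  rot[5] = 2$23102
  rot[6] = $231022
Sorted (with $ < everything):
  sorted[0] = $231022  (last char: '2')
  sorted[1] = 022$231  (last char: '1')
  sorted[2] = 1022$23  (last char: '3')
  sorted[3] = 2$23102  (last char: '2')
  sorted[4] = 22$2310  (last char: '0')
  sorted[5] = 231022$  (last char: '$')
  sorted[6] = 31022$2  (last char: '2')
Last column: 21320$2
Original string S is at sorted index 5

Answer: 21320$2
5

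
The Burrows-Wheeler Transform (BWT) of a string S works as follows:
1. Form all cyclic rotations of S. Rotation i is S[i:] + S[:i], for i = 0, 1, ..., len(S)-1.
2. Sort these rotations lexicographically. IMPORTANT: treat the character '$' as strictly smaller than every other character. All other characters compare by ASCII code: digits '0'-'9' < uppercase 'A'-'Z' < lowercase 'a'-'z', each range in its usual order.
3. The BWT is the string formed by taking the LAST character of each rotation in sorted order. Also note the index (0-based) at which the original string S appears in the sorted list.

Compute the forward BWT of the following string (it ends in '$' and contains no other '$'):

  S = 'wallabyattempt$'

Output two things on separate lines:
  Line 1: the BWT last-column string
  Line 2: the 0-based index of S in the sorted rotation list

Answer: tlwyatlaempta$b
13

Derivation:
All 15 rotations (rotation i = S[i:]+S[:i]):
  rot[0] = wallabyattempt$
  rot[1] = allabyattempt$w
  rot[2] = llabyattempt$wa
  rot[3] = labyattempt$wal
  rot[4] = abyattempt$wall
  rot[5] = byattempt$walla
  rot[6] = yattempt$wallab
  rot[7] = attempt$wallaby
  rot[8] = ttempt$wallabya
  rot[9] = tempt$wallabyat
  rot[10] = empt$wallabyatt
  rot[11] = mpt$wallabyatte
  rot[12] = pt$wallabyattem
  rot[13] = t$wallabyattemp
  rot[14] = $wallabyattempt
Sorted (with $ < everything):
  sorted[0] = $wallabyattempt  (last char: 't')
  sorted[1] = abyattempt$wall  (last char: 'l')
  sorted[2] = allabyattempt$w  (last char: 'w')
  sorted[3] = attempt$wallaby  (last char: 'y')
  sorted[4] = byattempt$walla  (last char: 'a')
  sorted[5] = empt$wallabyatt  (last char: 't')
  sorted[6] = labyattempt$wal  (last char: 'l')
  sorted[7] = llabyattempt$wa  (last char: 'a')
  sorted[8] = mpt$wallabyatte  (last char: 'e')
  sorted[9] = pt$wallabyattem  (last char: 'm')
  sorted[10] = t$wallabyattemp  (last char: 'p')
  sorted[11] = tempt$wallabyat  (last char: 't')
  sorted[12] = ttempt$wallabya  (last char: 'a')
  sorted[13] = wallabyattempt$  (last char: '$')
  sorted[14] = yattempt$wallab  (last char: 'b')
Last column: tlwyatlaempta$b
Original string S is at sorted index 13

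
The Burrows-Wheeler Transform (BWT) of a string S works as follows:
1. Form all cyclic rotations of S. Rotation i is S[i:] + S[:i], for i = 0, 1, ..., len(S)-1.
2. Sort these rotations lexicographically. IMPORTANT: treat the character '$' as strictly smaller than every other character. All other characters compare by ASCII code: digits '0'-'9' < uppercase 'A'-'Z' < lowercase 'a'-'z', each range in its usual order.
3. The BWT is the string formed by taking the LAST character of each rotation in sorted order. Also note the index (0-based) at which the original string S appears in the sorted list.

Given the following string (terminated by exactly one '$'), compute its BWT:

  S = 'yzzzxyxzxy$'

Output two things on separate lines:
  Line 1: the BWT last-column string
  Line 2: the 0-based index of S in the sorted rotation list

All 11 rotations (rotation i = S[i:]+S[:i]):
  rot[0] = yzzzxyxzxy$
  rot[1] = zzzxyxzxy$y
  rot[2] = zzxyxzxy$yz
  rot[3] = zxyxzxy$yzz
  rot[4] = xyxzxy$yzzz
  rot[5] = yxzxy$yzzzx
  rot[6] = xzxy$yzzzxy
  rot[7] = zxy$yzzzxyx
  rot[8] = xy$yzzzxyxz
  rot[9] = y$yzzzxyxzx
  rot[10] = $yzzzxyxzxy
Sorted (with $ < everything):
  sorted[0] = $yzzzxyxzxy  (last char: 'y')
  sorted[1] = xy$yzzzxyxz  (last char: 'z')
  sorted[2] = xyxzxy$yzzz  (last char: 'z')
  sorted[3] = xzxy$yzzzxy  (last char: 'y')
  sorted[4] = y$yzzzxyxzx  (last char: 'x')
  sorted[5] = yxzxy$yzzzx  (last char: 'x')
  sorted[6] = yzzzxyxzxy$  (last char: '$')
  sorted[7] = zxy$yzzzxyx  (last char: 'x')
  sorted[8] = zxyxzxy$yzz  (last char: 'z')
  sorted[9] = zzxyxzxy$yz  (last char: 'z')
  sorted[10] = zzzxyxzxy$y  (last char: 'y')
Last column: yzzyxx$xzzy
Original string S is at sorted index 6

Answer: yzzyxx$xzzy
6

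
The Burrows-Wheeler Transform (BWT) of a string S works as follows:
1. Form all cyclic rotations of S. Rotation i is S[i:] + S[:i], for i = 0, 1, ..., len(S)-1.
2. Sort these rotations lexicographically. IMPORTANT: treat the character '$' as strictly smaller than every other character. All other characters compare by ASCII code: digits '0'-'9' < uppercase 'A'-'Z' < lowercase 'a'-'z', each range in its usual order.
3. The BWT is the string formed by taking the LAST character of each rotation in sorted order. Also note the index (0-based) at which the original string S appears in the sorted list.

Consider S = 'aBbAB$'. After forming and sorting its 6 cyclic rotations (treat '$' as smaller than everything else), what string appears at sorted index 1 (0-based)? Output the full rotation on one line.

All 6 rotations (rotation i = S[i:]+S[:i]):
  rot[0] = aBbAB$
  rot[1] = BbAB$a
  rot[2] = bAB$aB
  rot[3] = AB$aBb
  rot[4] = B$aBbA
  rot[5] = $aBbAB
Sorted (with $ < everything):
  sorted[0] = $aBbAB
  sorted[1] = AB$aBb
  sorted[2] = B$aBbA
  sorted[3] = BbAB$a
  sorted[4] = aBbAB$
  sorted[5] = bAB$aB
sorted[1] = AB$aBb

Answer: AB$aBb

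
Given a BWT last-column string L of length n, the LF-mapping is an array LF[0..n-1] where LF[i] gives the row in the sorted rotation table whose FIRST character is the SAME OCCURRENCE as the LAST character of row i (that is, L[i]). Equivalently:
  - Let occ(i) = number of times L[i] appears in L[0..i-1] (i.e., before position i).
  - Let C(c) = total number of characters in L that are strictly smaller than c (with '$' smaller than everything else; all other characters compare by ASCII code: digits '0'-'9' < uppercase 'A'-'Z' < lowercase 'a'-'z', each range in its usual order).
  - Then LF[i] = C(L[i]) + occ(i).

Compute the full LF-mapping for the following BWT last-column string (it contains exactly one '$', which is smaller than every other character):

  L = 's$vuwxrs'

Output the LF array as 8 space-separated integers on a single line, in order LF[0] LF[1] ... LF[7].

Char counts: '$':1, 'r':1, 's':2, 'u':1, 'v':1, 'w':1, 'x':1
C (first-col start): C('$')=0, C('r')=1, C('s')=2, C('u')=4, C('v')=5, C('w')=6, C('x')=7
L[0]='s': occ=0, LF[0]=C('s')+0=2+0=2
L[1]='$': occ=0, LF[1]=C('$')+0=0+0=0
L[2]='v': occ=0, LF[2]=C('v')+0=5+0=5
L[3]='u': occ=0, LF[3]=C('u')+0=4+0=4
L[4]='w': occ=0, LF[4]=C('w')+0=6+0=6
L[5]='x': occ=0, LF[5]=C('x')+0=7+0=7
L[6]='r': occ=0, LF[6]=C('r')+0=1+0=1
L[7]='s': occ=1, LF[7]=C('s')+1=2+1=3

Answer: 2 0 5 4 6 7 1 3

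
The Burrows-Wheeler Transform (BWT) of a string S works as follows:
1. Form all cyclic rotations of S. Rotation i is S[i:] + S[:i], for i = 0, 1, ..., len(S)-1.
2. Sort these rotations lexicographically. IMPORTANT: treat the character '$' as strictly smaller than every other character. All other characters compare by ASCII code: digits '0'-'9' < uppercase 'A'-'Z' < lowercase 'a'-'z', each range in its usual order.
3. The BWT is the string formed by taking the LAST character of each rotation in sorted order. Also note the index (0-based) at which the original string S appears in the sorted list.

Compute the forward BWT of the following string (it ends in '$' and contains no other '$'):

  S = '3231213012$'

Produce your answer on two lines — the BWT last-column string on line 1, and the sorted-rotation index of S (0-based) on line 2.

Answer: 2303211312$
10

Derivation:
All 11 rotations (rotation i = S[i:]+S[:i]):
  rot[0] = 3231213012$
  rot[1] = 231213012$3
  rot[2] = 31213012$32
  rot[3] = 1213012$323
  rot[4] = 213012$3231
  rot[5] = 13012$32312
  rot[6] = 3012$323121
  rot[7] = 012$3231213
  rot[8] = 12$32312130
  rot[9] = 2$323121301
  rot[10] = $3231213012
Sorted (with $ < everything):
  sorted[0] = $3231213012  (last char: '2')
  sorted[1] = 012$3231213  (last char: '3')
  sorted[2] = 12$32312130  (last char: '0')
  sorted[3] = 1213012$323  (last char: '3')
  sorted[4] = 13012$32312  (last char: '2')
  sorted[5] = 2$323121301  (last char: '1')
  sorted[6] = 213012$3231  (last char: '1')
  sorted[7] = 231213012$3  (last char: '3')
  sorted[8] = 3012$323121  (last char: '1')
  sorted[9] = 31213012$32  (last char: '2')
  sorted[10] = 3231213012$  (last char: '$')
Last column: 2303211312$
Original string S is at sorted index 10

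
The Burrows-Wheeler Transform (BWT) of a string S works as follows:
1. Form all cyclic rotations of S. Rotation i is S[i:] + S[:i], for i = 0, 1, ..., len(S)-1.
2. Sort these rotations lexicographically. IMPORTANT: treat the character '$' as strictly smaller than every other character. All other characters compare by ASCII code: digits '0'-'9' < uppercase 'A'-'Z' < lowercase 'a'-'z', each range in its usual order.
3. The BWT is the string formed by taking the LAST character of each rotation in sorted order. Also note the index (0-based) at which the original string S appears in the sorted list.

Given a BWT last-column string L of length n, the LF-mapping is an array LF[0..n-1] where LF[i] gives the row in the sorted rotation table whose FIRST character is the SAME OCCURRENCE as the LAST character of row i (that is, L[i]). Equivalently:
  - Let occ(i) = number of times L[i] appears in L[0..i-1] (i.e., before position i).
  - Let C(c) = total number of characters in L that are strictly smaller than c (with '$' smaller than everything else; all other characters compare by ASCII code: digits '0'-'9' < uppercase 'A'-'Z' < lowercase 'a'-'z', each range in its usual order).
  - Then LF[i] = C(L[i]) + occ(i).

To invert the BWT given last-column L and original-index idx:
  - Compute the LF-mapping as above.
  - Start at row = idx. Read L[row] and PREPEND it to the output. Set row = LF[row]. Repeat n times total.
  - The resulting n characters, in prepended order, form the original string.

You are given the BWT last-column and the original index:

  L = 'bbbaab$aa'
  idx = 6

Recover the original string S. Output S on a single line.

LF mapping: 5 6 7 1 2 8 0 3 4
Walk LF starting at row 6, prepending L[row]:
  step 1: row=6, L[6]='$', prepend. Next row=LF[6]=0
  step 2: row=0, L[0]='b', prepend. Next row=LF[0]=5
  step 3: row=5, L[5]='b', prepend. Next row=LF[5]=8
  step 4: row=8, L[8]='a', prepend. Next row=LF[8]=4
  step 5: row=4, L[4]='a', prepend. Next row=LF[4]=2
  step 6: row=2, L[2]='b', prepend. Next row=LF[2]=7
  step 7: row=7, L[7]='a', prepend. Next row=LF[7]=3
  step 8: row=3, L[3]='a', prepend. Next row=LF[3]=1
  step 9: row=1, L[1]='b', prepend. Next row=LF[1]=6
Reversed output: baabaabb$

Answer: baabaabb$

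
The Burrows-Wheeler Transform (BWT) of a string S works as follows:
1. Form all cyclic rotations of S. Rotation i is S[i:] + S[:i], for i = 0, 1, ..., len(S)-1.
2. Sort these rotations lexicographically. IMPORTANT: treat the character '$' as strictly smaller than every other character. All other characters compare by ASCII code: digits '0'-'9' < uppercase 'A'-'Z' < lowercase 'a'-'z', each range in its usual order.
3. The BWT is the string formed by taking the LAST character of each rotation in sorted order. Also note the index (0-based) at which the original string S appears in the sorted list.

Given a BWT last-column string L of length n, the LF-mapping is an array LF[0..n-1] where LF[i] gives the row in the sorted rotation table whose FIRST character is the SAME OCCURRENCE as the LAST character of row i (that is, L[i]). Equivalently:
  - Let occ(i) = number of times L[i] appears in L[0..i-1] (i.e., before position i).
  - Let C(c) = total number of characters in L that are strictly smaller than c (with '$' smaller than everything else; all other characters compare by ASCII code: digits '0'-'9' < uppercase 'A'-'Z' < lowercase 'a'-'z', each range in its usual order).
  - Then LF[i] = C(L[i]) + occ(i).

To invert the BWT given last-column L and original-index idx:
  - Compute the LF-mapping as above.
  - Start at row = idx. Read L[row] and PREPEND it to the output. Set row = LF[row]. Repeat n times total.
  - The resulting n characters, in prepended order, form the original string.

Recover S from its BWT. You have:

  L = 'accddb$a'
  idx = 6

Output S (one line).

LF mapping: 1 4 5 6 7 3 0 2
Walk LF starting at row 6, prepending L[row]:
  step 1: row=6, L[6]='$', prepend. Next row=LF[6]=0
  step 2: row=0, L[0]='a', prepend. Next row=LF[0]=1
  step 3: row=1, L[1]='c', prepend. Next row=LF[1]=4
  step 4: row=4, L[4]='d', prepend. Next row=LF[4]=7
  step 5: row=7, L[7]='a', prepend. Next row=LF[7]=2
  step 6: row=2, L[2]='c', prepend. Next row=LF[2]=5
  step 7: row=5, L[5]='b', prepend. Next row=LF[5]=3
  step 8: row=3, L[3]='d', prepend. Next row=LF[3]=6
Reversed output: dbcadca$

Answer: dbcadca$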